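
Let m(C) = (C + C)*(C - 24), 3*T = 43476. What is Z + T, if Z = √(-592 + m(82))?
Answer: 14492 + 2*√2230 ≈ 14586.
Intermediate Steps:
T = 14492 (T = (⅓)*43476 = 14492)
m(C) = 2*C*(-24 + C) (m(C) = (2*C)*(-24 + C) = 2*C*(-24 + C))
Z = 2*√2230 (Z = √(-592 + 2*82*(-24 + 82)) = √(-592 + 2*82*58) = √(-592 + 9512) = √8920 = 2*√2230 ≈ 94.446)
Z + T = 2*√2230 + 14492 = 14492 + 2*√2230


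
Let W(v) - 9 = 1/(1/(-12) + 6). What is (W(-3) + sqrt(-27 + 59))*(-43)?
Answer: -27993/71 - 172*sqrt(2) ≈ -637.51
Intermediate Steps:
W(v) = 651/71 (W(v) = 9 + 1/(1/(-12) + 6) = 9 + 1/(-1/12 + 6) = 9 + 1/(71/12) = 9 + 12/71 = 651/71)
(W(-3) + sqrt(-27 + 59))*(-43) = (651/71 + sqrt(-27 + 59))*(-43) = (651/71 + sqrt(32))*(-43) = (651/71 + 4*sqrt(2))*(-43) = -27993/71 - 172*sqrt(2)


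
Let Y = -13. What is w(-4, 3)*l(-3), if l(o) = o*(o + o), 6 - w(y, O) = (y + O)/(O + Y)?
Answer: 531/5 ≈ 106.20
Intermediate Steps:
w(y, O) = 6 - (O + y)/(-13 + O) (w(y, O) = 6 - (y + O)/(O - 13) = 6 - (O + y)/(-13 + O))
l(o) = 2*o**2 (l(o) = o*(2*o) = 2*o**2)
w(-4, 3)*l(-3) = ((-78 - 1*(-4) + 5*3)/(-13 + 3))*(2*(-3)**2) = ((-78 + 4 + 15)/(-10))*(2*9) = -1/10*(-59)*18 = (59/10)*18 = 531/5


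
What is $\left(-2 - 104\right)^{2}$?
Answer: $11236$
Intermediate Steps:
$\left(-2 - 104\right)^{2} = \left(-106\right)^{2} = 11236$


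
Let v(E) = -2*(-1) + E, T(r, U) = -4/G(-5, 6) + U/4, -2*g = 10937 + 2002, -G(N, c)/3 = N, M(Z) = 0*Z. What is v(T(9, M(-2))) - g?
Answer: 194137/30 ≈ 6471.2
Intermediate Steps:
M(Z) = 0
G(N, c) = -3*N
g = -12939/2 (g = -(10937 + 2002)/2 = -½*12939 = -12939/2 ≈ -6469.5)
T(r, U) = -4/15 + U/4 (T(r, U) = -4/((-3*(-5))) + U/4 = -4/15 + U*(¼) = -4*1/15 + U/4 = -4/15 + U/4)
v(E) = 2 + E
v(T(9, M(-2))) - g = (2 + (-4/15 + (¼)*0)) - 1*(-12939/2) = (2 + (-4/15 + 0)) + 12939/2 = (2 - 4/15) + 12939/2 = 26/15 + 12939/2 = 194137/30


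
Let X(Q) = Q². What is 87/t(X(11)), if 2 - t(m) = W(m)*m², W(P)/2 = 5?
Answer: -87/146408 ≈ -0.00059423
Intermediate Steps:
W(P) = 10 (W(P) = 2*5 = 10)
t(m) = 2 - 10*m²
87/t(X(11)) = 87/(2 - 10*(11²)²) = 87/(2 - 10*121²) = 87/(2 - 10*14641) = 87/(2 - 146410) = 87/(-146408) = 87*(-1/146408) = -87/146408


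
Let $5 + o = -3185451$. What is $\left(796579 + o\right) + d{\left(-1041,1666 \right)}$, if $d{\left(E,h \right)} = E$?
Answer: $-2389918$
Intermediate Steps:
$o = -3185456$ ($o = -5 - 3185451 = -3185456$)
$\left(796579 + o\right) + d{\left(-1041,1666 \right)} = \left(796579 - 3185456\right) - 1041 = -2388877 - 1041 = -2389918$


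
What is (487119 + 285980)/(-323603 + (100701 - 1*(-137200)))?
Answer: -773099/85702 ≈ -9.0208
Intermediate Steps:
(487119 + 285980)/(-323603 + (100701 - 1*(-137200))) = 773099/(-323603 + (100701 + 137200)) = 773099/(-323603 + 237901) = 773099/(-85702) = 773099*(-1/85702) = -773099/85702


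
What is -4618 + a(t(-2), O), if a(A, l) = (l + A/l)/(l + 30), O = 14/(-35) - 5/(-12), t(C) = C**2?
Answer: -8302617/1801 ≈ -4610.0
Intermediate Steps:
O = 1/60 (O = 14*(-1/35) - 5*(-1/12) = -2/5 + 5/12 = 1/60 ≈ 0.016667)
a(A, l) = (l + A/l)/(30 + l)
-4618 + a(t(-2), O) = -4618 + ((-2)**2 + (1/60)**2)/((1/60)*(30 + 1/60)) = -4618 + 60*(4 + 1/3600)/(1801/60) = -4618 + 60*(60/1801)*(14401/3600) = -4618 + 14401/1801 = -8302617/1801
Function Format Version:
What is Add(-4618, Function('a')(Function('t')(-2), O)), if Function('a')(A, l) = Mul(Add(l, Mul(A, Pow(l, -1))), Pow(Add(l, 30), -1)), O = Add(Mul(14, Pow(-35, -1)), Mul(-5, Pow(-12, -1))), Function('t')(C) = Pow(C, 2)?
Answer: Rational(-8302617, 1801) ≈ -4610.0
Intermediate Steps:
O = Rational(1, 60) (O = Add(Mul(14, Rational(-1, 35)), Mul(-5, Rational(-1, 12))) = Add(Rational(-2, 5), Rational(5, 12)) = Rational(1, 60) ≈ 0.016667)
Function('a')(A, l) = Mul(Pow(Add(30, l), -1), Add(l, Mul(A, Pow(l, -1)))) (Function('a')(A, l) = Mul(Add(l, Mul(A, Pow(l, -1))), Pow(Add(30, l), -1)) = Mul(Pow(Add(30, l), -1), Add(l, Mul(A, Pow(l, -1)))))
Add(-4618, Function('a')(Function('t')(-2), O)) = Add(-4618, Mul(Pow(Rational(1, 60), -1), Pow(Add(30, Rational(1, 60)), -1), Add(Pow(-2, 2), Pow(Rational(1, 60), 2)))) = Add(-4618, Mul(60, Pow(Rational(1801, 60), -1), Add(4, Rational(1, 3600)))) = Add(-4618, Mul(60, Rational(60, 1801), Rational(14401, 3600))) = Add(-4618, Rational(14401, 1801)) = Rational(-8302617, 1801)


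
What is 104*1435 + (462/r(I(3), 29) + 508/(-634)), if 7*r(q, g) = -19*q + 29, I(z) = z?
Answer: 94544425/634 ≈ 1.4912e+5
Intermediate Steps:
r(q, g) = 29/7 - 19*q/7 (r(q, g) = (-19*q + 29)/7 = (29 - 19*q)/7 = 29/7 - 19*q/7)
104*1435 + (462/r(I(3), 29) + 508/(-634)) = 104*1435 + (462/(29/7 - 19/7*3) + 508/(-634)) = 149240 + (462/(29/7 - 57/7) + 508*(-1/634)) = 149240 + (462/(-4) - 254/317) = 149240 + (462*(-¼) - 254/317) = 149240 + (-231/2 - 254/317) = 149240 - 73735/634 = 94544425/634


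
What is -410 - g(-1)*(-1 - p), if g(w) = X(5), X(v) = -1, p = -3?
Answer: -408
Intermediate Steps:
g(w) = -1
-410 - g(-1)*(-1 - p) = -410 - (-1)*(-1 - 1*(-3)) = -410 - (-1)*(-1 + 3) = -410 - (-1)*2 = -410 - 1*(-2) = -410 + 2 = -408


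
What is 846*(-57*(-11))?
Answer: 530442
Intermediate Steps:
846*(-57*(-11)) = 846*627 = 530442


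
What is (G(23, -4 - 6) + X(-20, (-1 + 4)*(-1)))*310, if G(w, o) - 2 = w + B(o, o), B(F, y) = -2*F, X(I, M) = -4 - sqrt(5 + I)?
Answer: 12710 - 310*I*sqrt(15) ≈ 12710.0 - 1200.6*I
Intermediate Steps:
G(w, o) = 2 + w - 2*o (G(w, o) = 2 + (w - 2*o) = 2 + w - 2*o)
(G(23, -4 - 6) + X(-20, (-1 + 4)*(-1)))*310 = ((2 + 23 - 2*(-4 - 6)) + (-4 - sqrt(5 - 20)))*310 = ((2 + 23 - 2*(-10)) + (-4 - sqrt(-15)))*310 = ((2 + 23 + 20) + (-4 - I*sqrt(15)))*310 = (45 + (-4 - I*sqrt(15)))*310 = (41 - I*sqrt(15))*310 = 12710 - 310*I*sqrt(15)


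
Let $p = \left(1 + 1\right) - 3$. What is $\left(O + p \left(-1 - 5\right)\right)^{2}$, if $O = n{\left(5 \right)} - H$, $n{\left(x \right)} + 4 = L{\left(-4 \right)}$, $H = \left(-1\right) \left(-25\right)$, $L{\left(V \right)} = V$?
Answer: $729$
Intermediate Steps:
$H = 25$
$n{\left(x \right)} = -8$ ($n{\left(x \right)} = -4 - 4 = -8$)
$p = -1$ ($p = 2 - 3 = -1$)
$O = -33$ ($O = -8 - 25 = -33$)
$\left(O + p \left(-1 - 5\right)\right)^{2} = \left(-33 - \left(-1 - 5\right)\right)^{2} = \left(-33 - -6\right)^{2} = \left(-33 + 6\right)^{2} = \left(-27\right)^{2} = 729$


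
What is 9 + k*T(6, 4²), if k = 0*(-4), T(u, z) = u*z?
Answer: 9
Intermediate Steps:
k = 0
9 + k*T(6, 4²) = 9 + 0*(6*4²) = 9 + 0*(6*16) = 9 + 0*96 = 9 + 0 = 9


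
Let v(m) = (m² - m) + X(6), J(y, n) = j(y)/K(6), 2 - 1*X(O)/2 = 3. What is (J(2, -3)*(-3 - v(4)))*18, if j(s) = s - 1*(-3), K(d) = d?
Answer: -195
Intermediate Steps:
j(s) = 3 + s (j(s) = s + 3 = 3 + s)
X(O) = -2 (X(O) = 4 - 2*3 = 4 - 6 = -2)
J(y, n) = ½ + y/6 (J(y, n) = (3 + y)/6 = (3 + y)*(⅙) = ½ + y/6)
v(m) = -2 + m² - m (v(m) = (m² - m) - 2 = -2 + m² - m)
(J(2, -3)*(-3 - v(4)))*18 = ((½ + (⅙)*2)*(-3 - (-2 + 4² - 1*4)))*18 = ((½ + ⅓)*(-3 - (-2 + 16 - 4)))*18 = (5*(-3 - 1*10)/6)*18 = (5*(-3 - 10)/6)*18 = ((⅚)*(-13))*18 = -65/6*18 = -195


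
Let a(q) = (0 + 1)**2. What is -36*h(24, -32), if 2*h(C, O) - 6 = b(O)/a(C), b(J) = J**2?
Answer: -18540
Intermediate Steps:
a(q) = 1 (a(q) = 1**2 = 1)
h(C, O) = 3 + O**2/2 (h(C, O) = 3 + (O**2/1)/2 = 3 + (O**2*1)/2 = 3 + O**2/2)
-36*h(24, -32) = -36*(3 + (1/2)*(-32)**2) = -36*(3 + (1/2)*1024) = -36*(3 + 512) = -36*515 = -18540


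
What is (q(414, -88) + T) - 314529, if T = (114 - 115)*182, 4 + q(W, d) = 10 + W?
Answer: -314291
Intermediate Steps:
q(W, d) = 6 + W (q(W, d) = -4 + (10 + W) = 6 + W)
T = -182 (T = -1*182 = -182)
(q(414, -88) + T) - 314529 = ((6 + 414) - 182) - 314529 = (420 - 182) - 314529 = 238 - 314529 = -314291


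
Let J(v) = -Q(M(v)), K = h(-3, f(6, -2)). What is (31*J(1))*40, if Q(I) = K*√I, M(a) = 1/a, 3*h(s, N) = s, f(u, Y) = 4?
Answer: 1240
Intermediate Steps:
h(s, N) = s/3
K = -1 (K = (⅓)*(-3) = -1)
M(a) = 1/a
Q(I) = -√I
J(v) = √(1/v) (J(v) = -(-1)*√(1/v) = √(1/v))
(31*J(1))*40 = (31*√(1/1))*40 = (31*√1)*40 = (31*1)*40 = 31*40 = 1240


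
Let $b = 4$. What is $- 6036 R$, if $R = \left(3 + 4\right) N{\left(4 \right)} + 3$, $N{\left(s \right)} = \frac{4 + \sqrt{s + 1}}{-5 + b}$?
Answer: $150900 + 42252 \sqrt{5} \approx 2.4538 \cdot 10^{5}$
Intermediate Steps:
$N{\left(s \right)} = -4 - \sqrt{1 + s}$ ($N{\left(s \right)} = \frac{4 + \sqrt{s + 1}}{-5 + 4} = \frac{4 + \sqrt{1 + s}}{-1} = \left(4 + \sqrt{1 + s}\right) \left(-1\right) = -4 - \sqrt{1 + s}$)
$R = -25 - 7 \sqrt{5}$ ($R = \left(3 + 4\right) \left(-4 - \sqrt{1 + 4}\right) + 3 = 7 \left(-4 - \sqrt{5}\right) + 3 = \left(-28 - 7 \sqrt{5}\right) + 3 = -25 - 7 \sqrt{5} \approx -40.652$)
$- 6036 R = - 6036 \left(-25 - 7 \sqrt{5}\right) = 150900 + 42252 \sqrt{5}$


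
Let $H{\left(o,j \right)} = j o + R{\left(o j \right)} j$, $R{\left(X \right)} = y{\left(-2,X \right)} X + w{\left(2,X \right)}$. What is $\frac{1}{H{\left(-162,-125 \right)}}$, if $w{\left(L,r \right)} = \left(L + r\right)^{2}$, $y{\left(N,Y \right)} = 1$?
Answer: $- \frac{1}{51270449000} \approx -1.9504 \cdot 10^{-11}$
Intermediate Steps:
$R{\left(X \right)} = X + \left(2 + X\right)^{2}$ ($R{\left(X \right)} = 1 X + \left(2 + X\right)^{2} = X + \left(2 + X\right)^{2}$)
$H{\left(o,j \right)} = j o + j \left(\left(2 + j o\right)^{2} + j o\right)$ ($H{\left(o,j \right)} = j o + \left(o j + \left(2 + o j\right)^{2}\right) j = j o + \left(j o + \left(2 + j o\right)^{2}\right) j = j o + \left(\left(2 + j o\right)^{2} + j o\right) j = j o + j \left(\left(2 + j o\right)^{2} + j o\right)$)
$\frac{1}{H{\left(-162,-125 \right)}} = \frac{1}{\left(-125\right) \left(-162 + \left(2 - -20250\right)^{2} - -20250\right)} = \frac{1}{\left(-125\right) \left(-162 + \left(2 + 20250\right)^{2} + 20250\right)} = \frac{1}{\left(-125\right) \left(-162 + 20252^{2} + 20250\right)} = \frac{1}{\left(-125\right) \left(-162 + 410143504 + 20250\right)} = \frac{1}{\left(-125\right) 410163592} = \frac{1}{-51270449000} = - \frac{1}{51270449000}$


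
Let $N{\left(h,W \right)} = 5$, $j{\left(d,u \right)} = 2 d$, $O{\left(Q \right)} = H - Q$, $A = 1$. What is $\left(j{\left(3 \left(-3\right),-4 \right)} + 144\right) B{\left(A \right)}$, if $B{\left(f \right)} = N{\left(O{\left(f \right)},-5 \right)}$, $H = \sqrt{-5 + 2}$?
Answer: $630$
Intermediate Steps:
$H = i \sqrt{3}$ ($H = \sqrt{-3} = i \sqrt{3} \approx 1.732 i$)
$O{\left(Q \right)} = - Q + i \sqrt{3}$ ($O{\left(Q \right)} = i \sqrt{3} - Q = - Q + i \sqrt{3}$)
$B{\left(f \right)} = 5$
$\left(j{\left(3 \left(-3\right),-4 \right)} + 144\right) B{\left(A \right)} = \left(2 \cdot 3 \left(-3\right) + 144\right) 5 = \left(2 \left(-9\right) + 144\right) 5 = \left(-18 + 144\right) 5 = 126 \cdot 5 = 630$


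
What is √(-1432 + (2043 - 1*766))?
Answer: I*√155 ≈ 12.45*I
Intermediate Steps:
√(-1432 + (2043 - 1*766)) = √(-1432 + (2043 - 766)) = √(-1432 + 1277) = √(-155) = I*√155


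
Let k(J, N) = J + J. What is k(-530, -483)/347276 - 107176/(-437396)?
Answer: 2297250801/9493570831 ≈ 0.24198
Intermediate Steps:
k(J, N) = 2*J
k(-530, -483)/347276 - 107176/(-437396) = (2*(-530))/347276 - 107176/(-437396) = -1060*1/347276 - 107176*(-1/437396) = -265/86819 + 26794/109349 = 2297250801/9493570831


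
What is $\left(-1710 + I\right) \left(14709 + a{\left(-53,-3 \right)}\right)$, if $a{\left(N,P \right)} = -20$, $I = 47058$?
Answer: $666116772$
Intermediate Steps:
$\left(-1710 + I\right) \left(14709 + a{\left(-53,-3 \right)}\right) = \left(-1710 + 47058\right) \left(14709 - 20\right) = 45348 \cdot 14689 = 666116772$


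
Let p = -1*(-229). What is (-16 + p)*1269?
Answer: 270297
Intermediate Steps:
p = 229
(-16 + p)*1269 = (-16 + 229)*1269 = 213*1269 = 270297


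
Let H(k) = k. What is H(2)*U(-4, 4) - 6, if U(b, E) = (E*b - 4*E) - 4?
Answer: -78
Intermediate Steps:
U(b, E) = -4 - 4*E + E*b (U(b, E) = (-4*E + E*b) - 4 = -4 - 4*E + E*b)
H(2)*U(-4, 4) - 6 = 2*(-4 - 4*4 + 4*(-4)) - 6 = 2*(-4 - 16 - 16) - 6 = 2*(-36) - 6 = -72 - 6 = -78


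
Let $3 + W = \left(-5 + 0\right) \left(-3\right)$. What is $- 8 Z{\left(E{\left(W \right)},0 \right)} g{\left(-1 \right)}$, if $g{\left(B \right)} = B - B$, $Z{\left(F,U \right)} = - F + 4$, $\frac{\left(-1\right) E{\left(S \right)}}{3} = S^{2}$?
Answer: $0$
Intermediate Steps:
$W = 12$ ($W = -3 + \left(-5 + 0\right) \left(-3\right) = -3 - -15 = -3 + 15 = 12$)
$E{\left(S \right)} = - 3 S^{2}$
$Z{\left(F,U \right)} = 4 - F$
$g{\left(B \right)} = 0$
$- 8 Z{\left(E{\left(W \right)},0 \right)} g{\left(-1 \right)} = - 8 \left(4 - - 3 \cdot 12^{2}\right) 0 = - 8 \left(4 - \left(-3\right) 144\right) 0 = - 8 \left(4 - -432\right) 0 = - 8 \left(4 + 432\right) 0 = \left(-8\right) 436 \cdot 0 = \left(-3488\right) 0 = 0$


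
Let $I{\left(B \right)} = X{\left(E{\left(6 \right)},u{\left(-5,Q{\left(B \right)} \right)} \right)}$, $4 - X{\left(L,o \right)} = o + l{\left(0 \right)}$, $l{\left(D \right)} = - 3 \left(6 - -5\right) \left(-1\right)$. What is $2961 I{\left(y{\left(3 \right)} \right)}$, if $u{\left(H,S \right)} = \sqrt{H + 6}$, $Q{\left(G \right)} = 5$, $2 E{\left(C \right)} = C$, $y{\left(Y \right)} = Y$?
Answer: $-88830$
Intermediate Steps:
$E{\left(C \right)} = \frac{C}{2}$
$l{\left(D \right)} = 33$ ($l{\left(D \right)} = - 3 \left(6 + 5\right) \left(-1\right) = \left(-3\right) 11 \left(-1\right) = \left(-33\right) \left(-1\right) = 33$)
$u{\left(H,S \right)} = \sqrt{6 + H}$
$X{\left(L,o \right)} = -29 - o$ ($X{\left(L,o \right)} = 4 - \left(o + 33\right) = 4 - \left(33 + o\right) = -29 - o$)
$I{\left(B \right)} = -30$ ($I{\left(B \right)} = -29 - \sqrt{6 - 5} = -29 - \sqrt{1} = -29 - 1 = -30$)
$2961 I{\left(y{\left(3 \right)} \right)} = 2961 \left(-30\right) = -88830$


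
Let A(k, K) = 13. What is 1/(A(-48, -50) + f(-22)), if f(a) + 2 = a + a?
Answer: -1/33 ≈ -0.030303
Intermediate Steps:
f(a) = -2 + 2*a (f(a) = -2 + (a + a) = -2 + 2*a)
1/(A(-48, -50) + f(-22)) = 1/(13 + (-2 + 2*(-22))) = 1/(13 + (-2 - 44)) = 1/(13 - 46) = 1/(-33) = -1/33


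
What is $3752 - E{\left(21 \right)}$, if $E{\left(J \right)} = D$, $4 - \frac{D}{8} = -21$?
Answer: $3552$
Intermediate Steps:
$D = 200$ ($D = 32 - -168 = 32 + 168 = 200$)
$E{\left(J \right)} = 200$
$3752 - E{\left(21 \right)} = 3752 - 200 = 3552$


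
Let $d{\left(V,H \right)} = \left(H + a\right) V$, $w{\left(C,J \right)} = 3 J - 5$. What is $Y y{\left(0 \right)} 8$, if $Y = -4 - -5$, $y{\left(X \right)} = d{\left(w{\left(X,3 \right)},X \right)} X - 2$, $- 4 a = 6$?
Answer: $-16$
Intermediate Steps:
$a = - \frac{3}{2}$ ($a = \left(- \frac{1}{4}\right) 6 = - \frac{3}{2} \approx -1.5$)
$w{\left(C,J \right)} = -5 + 3 J$
$d{\left(V,H \right)} = V \left(- \frac{3}{2} + H\right)$ ($d{\left(V,H \right)} = \left(H - \frac{3}{2}\right) V = \left(- \frac{3}{2} + H\right) V = V \left(- \frac{3}{2} + H\right)$)
$y{\left(X \right)} = -2 + X \left(-6 + 4 X\right)$ ($y{\left(X \right)} = \frac{\left(-5 + 3 \cdot 3\right) \left(-3 + 2 X\right)}{2} X - 2 = \frac{\left(-5 + 9\right) \left(-3 + 2 X\right)}{2} X - 2 = \frac{1}{2} \cdot 4 \left(-3 + 2 X\right) X - 2 = \left(-6 + 4 X\right) X - 2 = X \left(-6 + 4 X\right) - 2 = -2 + X \left(-6 + 4 X\right)$)
$Y = 1$ ($Y = -4 + 5 = 1$)
$Y y{\left(0 \right)} 8 = 1 \left(-2 + 2 \cdot 0 \left(-3 + 2 \cdot 0\right)\right) 8 = 1 \left(-2 + 2 \cdot 0 \left(-3 + 0\right)\right) 8 = 1 \left(-2 + 2 \cdot 0 \left(-3\right)\right) 8 = 1 \left(-2 + 0\right) 8 = 1 \left(-2\right) 8 = \left(-2\right) 8 = -16$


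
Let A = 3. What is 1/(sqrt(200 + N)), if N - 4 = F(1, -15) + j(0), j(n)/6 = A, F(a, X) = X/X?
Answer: sqrt(223)/223 ≈ 0.066965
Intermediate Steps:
F(a, X) = 1
j(n) = 18 (j(n) = 6*3 = 18)
N = 23 (N = 4 + (1 + 18) = 4 + 19 = 23)
1/(sqrt(200 + N)) = 1/(sqrt(200 + 23)) = 1/(sqrt(223)) = sqrt(223)/223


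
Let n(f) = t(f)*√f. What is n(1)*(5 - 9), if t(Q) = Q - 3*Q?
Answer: 8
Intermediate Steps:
t(Q) = -2*Q
n(f) = -2*f^(3/2) (n(f) = (-2*f)*√f = -2*f^(3/2))
n(1)*(5 - 9) = (-2*1^(3/2))*(5 - 9) = -2*1*(-4) = -2*(-4) = 8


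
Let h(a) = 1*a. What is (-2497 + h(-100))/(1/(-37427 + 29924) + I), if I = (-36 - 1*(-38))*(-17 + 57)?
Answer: -19485291/600239 ≈ -32.463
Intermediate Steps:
I = 80 (I = (-36 + 38)*40 = 2*40 = 80)
h(a) = a
(-2497 + h(-100))/(1/(-37427 + 29924) + I) = (-2497 - 100)/(1/(-37427 + 29924) + 80) = -2597/(1/(-7503) + 80) = -2597/(-1/7503 + 80) = -2597/600239/7503 = -2597*7503/600239 = -19485291/600239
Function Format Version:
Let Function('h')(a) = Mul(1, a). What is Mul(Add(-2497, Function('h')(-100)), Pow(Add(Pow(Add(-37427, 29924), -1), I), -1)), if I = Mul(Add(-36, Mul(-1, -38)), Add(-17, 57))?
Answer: Rational(-19485291, 600239) ≈ -32.463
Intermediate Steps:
I = 80 (I = Mul(Add(-36, 38), 40) = Mul(2, 40) = 80)
Function('h')(a) = a
Mul(Add(-2497, Function('h')(-100)), Pow(Add(Pow(Add(-37427, 29924), -1), I), -1)) = Mul(Add(-2497, -100), Pow(Add(Pow(Add(-37427, 29924), -1), 80), -1)) = Mul(-2597, Pow(Add(Pow(-7503, -1), 80), -1)) = Mul(-2597, Pow(Add(Rational(-1, 7503), 80), -1)) = Mul(-2597, Pow(Rational(600239, 7503), -1)) = Mul(-2597, Rational(7503, 600239)) = Rational(-19485291, 600239)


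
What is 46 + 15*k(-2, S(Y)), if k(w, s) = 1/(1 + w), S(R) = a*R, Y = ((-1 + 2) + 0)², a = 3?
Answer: 31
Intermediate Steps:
Y = 1 (Y = (1 + 0)² = 1² = 1)
S(R) = 3*R
46 + 15*k(-2, S(Y)) = 46 + 15/(1 - 2) = 46 + 15/(-1) = 46 + 15*(-1) = 46 - 15 = 31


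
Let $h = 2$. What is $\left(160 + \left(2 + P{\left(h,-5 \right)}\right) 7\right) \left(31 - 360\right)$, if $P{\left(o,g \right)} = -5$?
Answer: $-45731$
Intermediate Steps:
$\left(160 + \left(2 + P{\left(h,-5 \right)}\right) 7\right) \left(31 - 360\right) = \left(160 + \left(2 - 5\right) 7\right) \left(31 - 360\right) = \left(160 - 21\right) \left(-329\right) = 139 \left(-329\right) = -45731$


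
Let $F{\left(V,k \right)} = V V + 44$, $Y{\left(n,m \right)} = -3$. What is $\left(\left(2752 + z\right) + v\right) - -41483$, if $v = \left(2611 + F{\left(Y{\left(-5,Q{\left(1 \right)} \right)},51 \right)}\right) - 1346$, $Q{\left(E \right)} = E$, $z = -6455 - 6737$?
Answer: $32361$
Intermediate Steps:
$z = -13192$ ($z = -6455 - 6737 = -13192$)
$F{\left(V,k \right)} = 44 + V^{2}$ ($F{\left(V,k \right)} = V^{2} + 44 = 44 + V^{2}$)
$v = 1318$ ($v = \left(2611 + \left(44 + \left(-3\right)^{2}\right)\right) - 1346 = \left(2611 + \left(44 + 9\right)\right) - 1346 = \left(2611 + 53\right) - 1346 = 2664 - 1346 = 1318$)
$\left(\left(2752 + z\right) + v\right) - -41483 = \left(\left(2752 - 13192\right) + 1318\right) - -41483 = \left(-10440 + 1318\right) + 41483 = -9122 + 41483 = 32361$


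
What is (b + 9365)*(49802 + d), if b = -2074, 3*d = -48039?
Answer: 246355599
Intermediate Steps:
d = -16013 (d = (⅓)*(-48039) = -16013)
(b + 9365)*(49802 + d) = (-2074 + 9365)*(49802 - 16013) = 7291*33789 = 246355599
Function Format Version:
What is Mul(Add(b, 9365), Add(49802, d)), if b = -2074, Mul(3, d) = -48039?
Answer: 246355599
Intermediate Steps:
d = -16013 (d = Mul(Rational(1, 3), -48039) = -16013)
Mul(Add(b, 9365), Add(49802, d)) = Mul(Add(-2074, 9365), Add(49802, -16013)) = Mul(7291, 33789) = 246355599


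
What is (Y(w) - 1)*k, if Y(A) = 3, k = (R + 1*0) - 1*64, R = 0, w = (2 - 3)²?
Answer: -128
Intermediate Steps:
w = 1 (w = (-1)² = 1)
k = -64 (k = (0 + 1*0) - 1*64 = (0 + 0) - 64 = 0 - 64 = -64)
(Y(w) - 1)*k = (3 - 1)*(-64) = 2*(-64) = -128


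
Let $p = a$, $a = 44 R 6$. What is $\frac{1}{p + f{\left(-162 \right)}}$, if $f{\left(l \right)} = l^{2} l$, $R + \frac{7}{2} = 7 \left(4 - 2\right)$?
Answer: $- \frac{1}{4248756} \approx -2.3536 \cdot 10^{-7}$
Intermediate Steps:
$R = \frac{21}{2}$ ($R = - \frac{7}{2} + 7 \left(4 - 2\right) = - \frac{7}{2} + 7 \cdot 2 = - \frac{7}{2} + 14 = \frac{21}{2} \approx 10.5$)
$a = 2772$ ($a = 44 \cdot \frac{21}{2} \cdot 6 = 462 \cdot 6 = 2772$)
$p = 2772$
$f{\left(l \right)} = l^{3}$
$\frac{1}{p + f{\left(-162 \right)}} = \frac{1}{2772 + \left(-162\right)^{3}} = \frac{1}{2772 - 4251528} = \frac{1}{-4248756} = - \frac{1}{4248756}$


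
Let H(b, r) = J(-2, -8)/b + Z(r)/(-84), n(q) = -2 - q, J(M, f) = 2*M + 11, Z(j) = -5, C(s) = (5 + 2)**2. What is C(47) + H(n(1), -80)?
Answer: 3925/84 ≈ 46.726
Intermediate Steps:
C(s) = 49 (C(s) = 7**2 = 49)
J(M, f) = 11 + 2*M
H(b, r) = 5/84 + 7/b (H(b, r) = (11 + 2*(-2))/b - 5/(-84) = (11 - 4)/b - 5*(-1/84) = 7/b + 5/84 = 5/84 + 7/b)
C(47) + H(n(1), -80) = 49 + (5/84 + 7/(-2 - 1*1)) = 49 + (5/84 + 7/(-2 - 1)) = 49 + (5/84 + 7/(-3)) = 49 + (5/84 + 7*(-1/3)) = 49 + (5/84 - 7/3) = 49 - 191/84 = 3925/84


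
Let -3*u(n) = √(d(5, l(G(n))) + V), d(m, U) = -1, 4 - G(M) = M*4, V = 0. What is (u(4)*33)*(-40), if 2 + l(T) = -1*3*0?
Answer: 440*I ≈ 440.0*I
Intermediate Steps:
G(M) = 4 - 4*M (G(M) = 4 - M*4 = 4 - 4*M)
l(T) = -2 (l(T) = -2 - 1*3*0 = -2 - 3*0 = -2 + 0 = -2)
u(n) = -I/3 (u(n) = -√(-1 + 0)/3 = -I/3)
(u(4)*33)*(-40) = (-I/3*33)*(-40) = -11*I*(-40) = 440*I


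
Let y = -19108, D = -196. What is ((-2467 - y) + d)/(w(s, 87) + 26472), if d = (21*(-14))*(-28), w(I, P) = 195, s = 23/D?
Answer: 8291/8889 ≈ 0.93273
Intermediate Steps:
s = -23/196 (s = 23/(-196) = 23*(-1/196) = -23/196 ≈ -0.11735)
d = 8232 (d = -294*(-28) = 8232)
((-2467 - y) + d)/(w(s, 87) + 26472) = ((-2467 - 1*(-19108)) + 8232)/(195 + 26472) = ((-2467 + 19108) + 8232)/26667 = (16641 + 8232)*(1/26667) = 24873*(1/26667) = 8291/8889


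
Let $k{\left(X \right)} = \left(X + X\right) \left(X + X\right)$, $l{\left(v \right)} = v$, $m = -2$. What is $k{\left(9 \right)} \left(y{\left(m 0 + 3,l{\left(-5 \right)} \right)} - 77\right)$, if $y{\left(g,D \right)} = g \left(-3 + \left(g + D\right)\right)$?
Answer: $-29808$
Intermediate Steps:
$k{\left(X \right)} = 4 X^{2}$ ($k{\left(X \right)} = 2 X 2 X = 4 X^{2}$)
$y{\left(g,D \right)} = g \left(-3 + D + g\right)$ ($y{\left(g,D \right)} = g \left(-3 + \left(D + g\right)\right) = g \left(-3 + D + g\right)$)
$k{\left(9 \right)} \left(y{\left(m 0 + 3,l{\left(-5 \right)} \right)} - 77\right) = 4 \cdot 9^{2} \left(\left(\left(-2\right) 0 + 3\right) \left(-3 - 5 + \left(\left(-2\right) 0 + 3\right)\right) - 77\right) = 4 \cdot 81 \left(\left(0 + 3\right) \left(-3 - 5 + \left(0 + 3\right)\right) - 77\right) = 324 \left(3 \left(-3 - 5 + 3\right) - 77\right) = 324 \left(3 \left(-5\right) - 77\right) = 324 \left(-15 - 77\right) = 324 \left(-92\right) = -29808$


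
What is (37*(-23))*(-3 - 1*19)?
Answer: 18722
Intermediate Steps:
(37*(-23))*(-3 - 1*19) = -851*(-3 - 19) = -851*(-22) = 18722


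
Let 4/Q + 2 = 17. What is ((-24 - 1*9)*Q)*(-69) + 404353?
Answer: 2024801/5 ≈ 4.0496e+5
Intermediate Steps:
Q = 4/15 (Q = 4/(-2 + 17) = 4/15 ≈ 0.26667)
((-24 - 1*9)*Q)*(-69) + 404353 = ((-24 - 1*9)*(4/15))*(-69) + 404353 = ((-24 - 9)*(4/15))*(-69) + 404353 = -33*4/15*(-69) + 404353 = -44/5*(-69) + 404353 = 3036/5 + 404353 = 2024801/5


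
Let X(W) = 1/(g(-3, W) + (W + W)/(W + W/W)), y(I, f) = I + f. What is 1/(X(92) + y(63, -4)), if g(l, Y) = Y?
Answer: 8740/515753 ≈ 0.016946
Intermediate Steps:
X(W) = 1/(W + 2*W/(1 + W)) (X(W) = 1/(W + (W + W)/(W + W/W)) = 1/(W + (2*W)/(W + 1)) = 1/(W + (2*W)/(1 + W)) = 1/(W + 2*W/(1 + W)))
1/(X(92) + y(63, -4)) = 1/((1 + 92)/(92*(3 + 92)) + (63 - 4)) = 1/((1/92)*93/95 + 59) = 1/((1/92)*(1/95)*93 + 59) = 1/(93/8740 + 59) = 1/(515753/8740) = 8740/515753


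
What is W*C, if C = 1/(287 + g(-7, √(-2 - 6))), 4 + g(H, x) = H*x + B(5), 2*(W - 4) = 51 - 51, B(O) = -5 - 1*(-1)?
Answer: 1116/78233 + 56*I*√2/78233 ≈ 0.014265 + 0.0010123*I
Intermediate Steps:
B(O) = -4 (B(O) = -5 + 1 = -4)
W = 4 (W = 4 + (51 - 51)/2 = 4 + (½)*0 = 4 + 0 = 4)
g(H, x) = -8 + H*x (g(H, x) = -4 + (H*x - 4) = -4 + (-4 + H*x) = -8 + H*x)
C = 1/(279 - 14*I*√2) (C = 1/(287 + (-8 - 7*√(-2 - 6))) = 1/(287 + (-8 - 14*I*√2)) = 1/(279 - 14*I*√2) ≈ 0.0035663 + 0.00025308*I)
W*C = 4*(279/78233 + 14*I*√2/78233) = 1116/78233 + 56*I*√2/78233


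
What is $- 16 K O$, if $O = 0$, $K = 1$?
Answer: $0$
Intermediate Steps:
$- 16 K O = \left(-16\right) 1 \cdot 0 = \left(-16\right) 0 = 0$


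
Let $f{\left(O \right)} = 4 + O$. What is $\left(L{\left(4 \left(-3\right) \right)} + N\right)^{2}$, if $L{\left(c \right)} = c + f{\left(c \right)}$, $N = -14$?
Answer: $1156$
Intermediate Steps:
$L{\left(c \right)} = 4 + 2 c$ ($L{\left(c \right)} = c + \left(4 + c\right) = 4 + 2 c$)
$\left(L{\left(4 \left(-3\right) \right)} + N\right)^{2} = \left(\left(4 + 2 \cdot 4 \left(-3\right)\right) - 14\right)^{2} = \left(\left(4 + 2 \left(-12\right)\right) - 14\right)^{2} = \left(\left(4 - 24\right) - 14\right)^{2} = \left(-20 - 14\right)^{2} = \left(-34\right)^{2} = 1156$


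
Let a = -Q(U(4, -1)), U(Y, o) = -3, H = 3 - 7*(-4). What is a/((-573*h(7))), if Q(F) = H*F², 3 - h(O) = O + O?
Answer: -93/2101 ≈ -0.044265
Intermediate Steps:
H = 31 (H = 3 + 28 = 31)
h(O) = 3 - 2*O (h(O) = 3 - (O + O) = 3 - 2*O)
Q(F) = 31*F²
a = -279 (a = -31*(-3)² = -31*9 = -1*279 = -279)
a/((-573*h(7))) = -279*(-1/(573*(3 - 2*7))) = -279*(-1/(573*(3 - 14))) = -279/((-573*(-11))) = -279/6303 = -279*1/6303 = -93/2101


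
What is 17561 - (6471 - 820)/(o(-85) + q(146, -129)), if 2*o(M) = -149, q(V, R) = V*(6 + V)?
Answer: 776799533/44235 ≈ 17561.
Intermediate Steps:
o(M) = -149/2 (o(M) = (½)*(-149) = -149/2)
17561 - (6471 - 820)/(o(-85) + q(146, -129)) = 17561 - (6471 - 820)/(-149/2 + 146*(6 + 146)) = 17561 - 5651/(-149/2 + 146*152) = 17561 - 5651/(-149/2 + 22192) = 17561 - 5651/44235/2 = 17561 - 5651*2/44235 = 17561 - 1*11302/44235 = 17561 - 11302/44235 = 776799533/44235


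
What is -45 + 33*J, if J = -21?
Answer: -738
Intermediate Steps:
-45 + 33*J = -45 + 33*(-21) = -45 - 693 = -738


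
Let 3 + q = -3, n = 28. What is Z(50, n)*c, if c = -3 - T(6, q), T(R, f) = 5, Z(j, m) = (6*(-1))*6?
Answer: 288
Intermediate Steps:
q = -6 (q = -3 - 3 = -6)
Z(j, m) = -36 (Z(j, m) = -6*6 = -36)
c = -8 (c = -3 - 1*5 = -3 - 5 = -8)
Z(50, n)*c = -36*(-8) = 288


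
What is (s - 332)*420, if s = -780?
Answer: -467040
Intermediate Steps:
(s - 332)*420 = (-780 - 332)*420 = -1112*420 = -467040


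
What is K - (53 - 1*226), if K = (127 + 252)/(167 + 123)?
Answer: 50549/290 ≈ 174.31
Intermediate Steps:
K = 379/290 ≈ 1.3069
K - (53 - 1*226) = 379/290 - (53 - 1*226) = 379/290 - (53 - 226) = 379/290 - 1*(-173) = 379/290 + 173 = 50549/290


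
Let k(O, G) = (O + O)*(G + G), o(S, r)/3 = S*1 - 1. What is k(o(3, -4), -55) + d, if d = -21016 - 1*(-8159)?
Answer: -14177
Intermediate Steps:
o(S, r) = -3 + 3*S (o(S, r) = 3*(S*1 - 1) = 3*(S - 1) = 3*(-1 + S) = -3 + 3*S)
d = -12857 (d = -21016 + 8159 = -12857)
k(O, G) = 4*G*O (k(O, G) = (2*O)*(2*G) = 4*G*O)
k(o(3, -4), -55) + d = 4*(-55)*(-3 + 3*3) - 12857 = 4*(-55)*(-3 + 9) - 12857 = 4*(-55)*6 - 12857 = -1320 - 12857 = -14177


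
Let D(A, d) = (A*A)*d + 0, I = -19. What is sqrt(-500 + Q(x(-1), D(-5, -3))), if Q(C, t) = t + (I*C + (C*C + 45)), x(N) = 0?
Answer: I*sqrt(530) ≈ 23.022*I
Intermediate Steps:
D(A, d) = d*A**2 (D(A, d) = A**2*d + 0 = d*A**2 + 0 = d*A**2)
Q(C, t) = 45 + t + C**2 - 19*C (Q(C, t) = t + (-19*C + (C*C + 45)) = t + (-19*C + (C**2 + 45)) = t + (-19*C + (45 + C**2)) = t + (45 + C**2 - 19*C) = 45 + t + C**2 - 19*C)
sqrt(-500 + Q(x(-1), D(-5, -3))) = sqrt(-500 + (45 - 3*(-5)**2 + 0**2 - 19*0)) = sqrt(-500 + (45 - 3*25 + 0 + 0)) = sqrt(-500 + (45 - 75 + 0 + 0)) = sqrt(-500 - 30) = sqrt(-530) = I*sqrt(530)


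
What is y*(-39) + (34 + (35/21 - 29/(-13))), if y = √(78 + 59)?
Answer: 1478/39 - 39*√137 ≈ -418.59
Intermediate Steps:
y = √137 ≈ 11.705
y*(-39) + (34 + (35/21 - 29/(-13))) = √137*(-39) + (34 + (35/21 - 29/(-13))) = -39*√137 + (34 + (35*(1/21) - 29*(-1/13))) = -39*√137 + (34 + (5/3 + 29/13)) = -39*√137 + (34 + 152/39) = -39*√137 + 1478/39 = 1478/39 - 39*√137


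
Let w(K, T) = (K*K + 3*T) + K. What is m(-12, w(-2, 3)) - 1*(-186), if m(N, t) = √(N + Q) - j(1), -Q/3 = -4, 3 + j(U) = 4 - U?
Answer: 186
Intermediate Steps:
j(U) = 1 - U (j(U) = -3 + (4 - U) = 1 - U)
Q = 12 (Q = -3*(-4) = 12)
w(K, T) = K + K² + 3*T (w(K, T) = (K² + 3*T) + K = K + K² + 3*T)
m(N, t) = √(12 + N) (m(N, t) = √(N + 12) - (1 - 1*1) = √(12 + N) - (1 - 1) = √(12 + N) - 1*0 = √(12 + N) + 0 = √(12 + N))
m(-12, w(-2, 3)) - 1*(-186) = √(12 - 12) - 1*(-186) = √0 + 186 = 0 + 186 = 186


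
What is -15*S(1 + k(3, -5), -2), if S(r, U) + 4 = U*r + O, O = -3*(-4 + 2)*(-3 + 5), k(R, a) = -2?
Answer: -150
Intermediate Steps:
O = 12 (O = -(-6)*2 = -3*(-4) = 12)
S(r, U) = 8 + U*r (S(r, U) = -4 + (U*r + 12) = -4 + (12 + U*r) = 8 + U*r)
-15*S(1 + k(3, -5), -2) = -15*(8 - 2*(1 - 2)) = -15*(8 - 2*(-1)) = -15*(8 + 2) = -15*10 = -150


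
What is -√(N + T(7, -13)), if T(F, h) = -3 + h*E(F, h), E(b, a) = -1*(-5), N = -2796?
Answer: -4*I*√179 ≈ -53.516*I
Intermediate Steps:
E(b, a) = 5
T(F, h) = -3 + 5*h (T(F, h) = -3 + h*5 = -3 + 5*h)
-√(N + T(7, -13)) = -√(-2796 + (-3 + 5*(-13))) = -√(-2796 + (-3 - 65)) = -√(-2796 - 68) = -√(-2864) = -4*I*√179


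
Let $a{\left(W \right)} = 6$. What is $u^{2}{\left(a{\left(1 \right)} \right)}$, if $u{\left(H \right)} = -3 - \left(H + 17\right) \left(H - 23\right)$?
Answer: $150544$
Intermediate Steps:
$u{\left(H \right)} = -3 - \left(-23 + H\right) \left(17 + H\right)$ ($u{\left(H \right)} = -3 - \left(17 + H\right) \left(-23 + H\right) = -3 - \left(-23 + H\right) \left(17 + H\right)$)
$u^{2}{\left(a{\left(1 \right)} \right)} = \left(388 - 6^{2} + 6 \cdot 6\right)^{2} = \left(388 - 36 + 36\right)^{2} = 388^{2} = 150544$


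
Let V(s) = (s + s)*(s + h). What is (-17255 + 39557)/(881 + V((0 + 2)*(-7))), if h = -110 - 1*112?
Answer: 22302/7489 ≈ 2.9780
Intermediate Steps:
h = -222 (h = -110 - 112 = -222)
V(s) = 2*s*(-222 + s) (V(s) = (s + s)*(s - 222) = (2*s)*(-222 + s) = 2*s*(-222 + s))
(-17255 + 39557)/(881 + V((0 + 2)*(-7))) = (-17255 + 39557)/(881 + 2*((0 + 2)*(-7))*(-222 + (0 + 2)*(-7))) = 22302/(881 + 2*(2*(-7))*(-222 + 2*(-7))) = 22302/(881 + 2*(-14)*(-222 - 14)) = 22302/(881 + 2*(-14)*(-236)) = 22302/(881 + 6608) = 22302/7489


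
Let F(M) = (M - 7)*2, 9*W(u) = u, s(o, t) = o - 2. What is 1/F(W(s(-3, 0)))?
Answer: -9/136 ≈ -0.066176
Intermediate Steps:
s(o, t) = -2 + o
W(u) = u/9
F(M) = -14 + 2*M (F(M) = (-7 + M)*2 = -14 + 2*M)
1/F(W(s(-3, 0))) = 1/(-14 + 2*((-2 - 3)/9)) = 1/(-14 + 2*((⅑)*(-5))) = 1/(-14 + 2*(-5/9)) = 1/(-14 - 10/9) = 1/(-136/9) = -9/136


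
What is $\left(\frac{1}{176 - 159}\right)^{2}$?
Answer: $\frac{1}{289} \approx 0.0034602$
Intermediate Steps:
$\left(\frac{1}{176 - 159}\right)^{2} = \left(\frac{1}{17}\right)^{2} = \frac{1}{289}$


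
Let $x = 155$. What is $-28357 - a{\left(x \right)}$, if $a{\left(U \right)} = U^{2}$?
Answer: $-52382$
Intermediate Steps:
$-28357 - a{\left(x \right)} = -28357 - 155^{2} = -28357 - 24025 = -52382$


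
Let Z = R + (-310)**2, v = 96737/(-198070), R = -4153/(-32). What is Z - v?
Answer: 304965272147/3169120 ≈ 96230.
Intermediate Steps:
R = 4153/32 (R = -1/32*(-4153) = 4153/32 ≈ 129.78)
v = -96737/198070 (v = 96737*(-1/198070) = -96737/198070 ≈ -0.48840)
Z = 3079353/32 (Z = 4153/32 + (-310)**2 = 4153/32 + 96100 = 3079353/32 ≈ 96230.)
Z - v = 3079353/32 - 1*(-96737/198070) = 3079353/32 + 96737/198070 = 304965272147/3169120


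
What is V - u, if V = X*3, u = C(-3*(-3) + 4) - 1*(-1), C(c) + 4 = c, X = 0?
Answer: -10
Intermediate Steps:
C(c) = -4 + c
u = 10 (u = (-4 + (-3*(-3) + 4)) - 1*(-1) = (-4 + (9 + 4)) + 1 = (-4 + 13) + 1 = 9 + 1 = 10)
V = 0 (V = 0*3 = 0)
V - u = 0 - 1*10 = 0 - 10 = -10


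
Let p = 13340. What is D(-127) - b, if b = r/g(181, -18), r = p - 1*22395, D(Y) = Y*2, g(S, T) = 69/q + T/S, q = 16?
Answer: 23124226/12201 ≈ 1895.3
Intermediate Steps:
g(S, T) = 69/16 + T/S
D(Y) = 2*Y
r = -9055 (r = 13340 - 1*22395 = 13340 - 22395 = -9055)
b = -26223280/12201 (b = -9055/(69/16 - 18/181) = -9055/12201/2896 = -9055*2896/12201 = -26223280/12201 ≈ -2149.3)
D(-127) - b = 2*(-127) - 1*(-26223280/12201) = -254 + 26223280/12201 = 23124226/12201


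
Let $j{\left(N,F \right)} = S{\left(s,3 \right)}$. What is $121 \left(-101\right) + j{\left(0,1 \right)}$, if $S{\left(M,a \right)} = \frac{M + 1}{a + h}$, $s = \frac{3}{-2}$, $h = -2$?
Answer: $- \frac{24443}{2} \approx -12222.0$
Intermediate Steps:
$s = - \frac{3}{2}$ ($s = 3 \left(- \frac{1}{2}\right) = - \frac{3}{2} \approx -1.5$)
$S{\left(M,a \right)} = \frac{1 + M}{-2 + a}$ ($S{\left(M,a \right)} = \frac{M + 1}{a - 2} = \frac{1 + M}{-2 + a}$)
$j{\left(N,F \right)} = - \frac{1}{2}$ ($j{\left(N,F \right)} = \frac{1 - \frac{3}{2}}{-2 + 3} = 1^{-1} \left(- \frac{1}{2}\right) = 1 \left(- \frac{1}{2}\right) = - \frac{1}{2}$)
$121 \left(-101\right) + j{\left(0,1 \right)} = 121 \left(-101\right) - \frac{1}{2} = -12221 - \frac{1}{2} = - \frac{24443}{2}$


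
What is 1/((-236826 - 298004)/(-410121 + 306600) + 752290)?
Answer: 103521/77878347920 ≈ 1.3293e-6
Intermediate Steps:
1/((-236826 - 298004)/(-410121 + 306600) + 752290) = 1/(-534830/(-103521) + 752290) = 1/(-534830*(-1/103521) + 752290) = 1/(534830/103521 + 752290) = 1/(77878347920/103521) = 103521/77878347920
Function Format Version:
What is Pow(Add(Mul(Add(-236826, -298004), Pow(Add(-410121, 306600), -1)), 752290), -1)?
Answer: Rational(103521, 77878347920) ≈ 1.3293e-6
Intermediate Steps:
Pow(Add(Mul(Add(-236826, -298004), Pow(Add(-410121, 306600), -1)), 752290), -1) = Pow(Add(Mul(-534830, Pow(-103521, -1)), 752290), -1) = Pow(Add(Mul(-534830, Rational(-1, 103521)), 752290), -1) = Pow(Add(Rational(534830, 103521), 752290), -1) = Pow(Rational(77878347920, 103521), -1) = Rational(103521, 77878347920)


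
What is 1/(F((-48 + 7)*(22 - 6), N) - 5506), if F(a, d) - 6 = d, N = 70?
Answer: -1/5430 ≈ -0.00018416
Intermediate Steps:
F(a, d) = 6 + d
1/(F((-48 + 7)*(22 - 6), N) - 5506) = 1/((6 + 70) - 5506) = 1/(76 - 5506) = 1/(-5430) = -1/5430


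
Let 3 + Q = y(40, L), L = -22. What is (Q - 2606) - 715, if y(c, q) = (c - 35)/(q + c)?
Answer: -59827/18 ≈ -3323.7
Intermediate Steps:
y(c, q) = (-35 + c)/(c + q)
Q = -49/18 (Q = -3 + (-35 + 40)/(40 - 22) = -3 + 5/18 = -49/18 ≈ -2.7222)
(Q - 2606) - 715 = (-49/18 - 2606) - 715 = -46957/18 - 715 = -59827/18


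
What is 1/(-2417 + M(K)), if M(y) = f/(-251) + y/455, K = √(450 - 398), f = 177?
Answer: -606415416425/1466133693024699 - 2205035*√13/2932267386049398 ≈ -0.00041362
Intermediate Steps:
K = 2*√13 (K = √52 = 2*√13 ≈ 7.2111)
M(y) = -177/251 + y/455 (M(y) = 177/(-251) + y/455 = 177*(-1/251) + y*(1/455) = -177/251 + y/455)
1/(-2417 + M(K)) = 1/(-2417 + (-177/251 + (2*√13)/455)) = 1/(-2417 + (-177/251 + 2*√13/455)) = 1/(-606844/251 + 2*√13/455)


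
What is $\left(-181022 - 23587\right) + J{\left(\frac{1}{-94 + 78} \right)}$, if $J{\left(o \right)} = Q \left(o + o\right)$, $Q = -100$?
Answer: $- \frac{409193}{2} \approx -2.046 \cdot 10^{5}$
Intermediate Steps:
$J{\left(o \right)} = - 200 o$ ($J{\left(o \right)} = - 100 \left(o + o\right) = - 100 \cdot 2 o = - 200 o$)
$\left(-181022 - 23587\right) + J{\left(\frac{1}{-94 + 78} \right)} = \left(-181022 - 23587\right) - \frac{200}{-94 + 78} = -204609 - \frac{200}{-16} = -204609 - - \frac{25}{2} = -204609 + \frac{25}{2} = - \frac{409193}{2}$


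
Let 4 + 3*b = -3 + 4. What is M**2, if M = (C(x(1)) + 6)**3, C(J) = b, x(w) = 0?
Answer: 15625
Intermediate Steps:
b = -1 (b = -4/3 + (-3 + 4)/3 = -4/3 + (1/3)*1 = -4/3 + 1/3 = -1)
C(J) = -1
M = 125 (M = (-1 + 6)**3 = 5**3 = 125)
M**2 = 125**2 = 15625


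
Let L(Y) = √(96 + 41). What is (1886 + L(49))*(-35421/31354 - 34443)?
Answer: -1018403452149/15677 - 1079961243*√137/31354 ≈ -6.5365e+7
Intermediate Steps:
L(Y) = √137
(1886 + L(49))*(-35421/31354 - 34443) = (1886 + √137)*(-35421/31354 - 34443) = (1886 + √137)*(-1079961243/31354) = -1018403452149/15677 - 1079961243*√137/31354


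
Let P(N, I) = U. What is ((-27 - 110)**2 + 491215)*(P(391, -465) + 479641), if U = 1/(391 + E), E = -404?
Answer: 3179919554688/13 ≈ 2.4461e+11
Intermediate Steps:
U = -1/13 (U = 1/(391 - 404) = 1/(-13) = -1/13 ≈ -0.076923)
P(N, I) = -1/13
((-27 - 110)**2 + 491215)*(P(391, -465) + 479641) = ((-27 - 110)**2 + 491215)*(-1/13 + 479641) = ((-137)**2 + 491215)*(6235332/13) = (18769 + 491215)*(6235332/13) = 509984*(6235332/13) = 3179919554688/13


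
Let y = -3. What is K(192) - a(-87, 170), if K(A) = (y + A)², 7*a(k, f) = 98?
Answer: 35707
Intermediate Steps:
a(k, f) = 14 (a(k, f) = (⅐)*98 = 14)
K(A) = (-3 + A)²
K(192) - a(-87, 170) = (-3 + 192)² - 1*14 = 189² - 14 = 35721 - 14 = 35707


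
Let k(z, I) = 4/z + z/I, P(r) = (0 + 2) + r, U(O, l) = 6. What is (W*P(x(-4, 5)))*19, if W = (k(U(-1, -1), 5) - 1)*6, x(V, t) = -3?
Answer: -494/5 ≈ -98.800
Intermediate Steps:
P(r) = 2 + r
W = 26/5 (W = ((4/6 + 6/5) - 1)*6 = ((4*(1/6) + 6*(1/5)) - 1)*6 = ((2/3 + 6/5) - 1)*6 = (28/15 - 1)*6 = (13/15)*6 = 26/5 ≈ 5.2000)
(W*P(x(-4, 5)))*19 = (26*(2 - 3)/5)*19 = ((26/5)*(-1))*19 = -26/5*19 = -494/5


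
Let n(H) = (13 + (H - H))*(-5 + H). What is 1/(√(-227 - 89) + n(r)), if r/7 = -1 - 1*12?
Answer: -312/389455 - I*√79/778910 ≈ -0.00080112 - 1.1411e-5*I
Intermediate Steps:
r = -91 (r = 7*(-1 - 1*12) = 7*(-1 - 12) = 7*(-13) = -91)
n(H) = -65 + 13*H (n(H) = (13 + 0)*(-5 + H) = 13*(-5 + H) = -65 + 13*H)
1/(√(-227 - 89) + n(r)) = 1/(√(-227 - 89) + (-65 + 13*(-91))) = 1/(√(-316) + (-65 - 1183)) = 1/(2*I*√79 - 1248) = 1/(-1248 + 2*I*√79)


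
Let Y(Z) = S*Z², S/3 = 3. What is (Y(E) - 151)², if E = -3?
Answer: 4900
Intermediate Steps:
S = 9 (S = 3*3 = 9)
Y(Z) = 9*Z²
(Y(E) - 151)² = (9*(-3)² - 151)² = (9*9 - 151)² = (81 - 151)² = (-70)² = 4900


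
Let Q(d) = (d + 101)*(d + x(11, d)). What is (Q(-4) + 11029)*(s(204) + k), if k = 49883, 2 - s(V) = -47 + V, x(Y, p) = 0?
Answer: 529155648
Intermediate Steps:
s(V) = 49 - V (s(V) = 2 - (-47 + V) = 2 + (47 - V) = 49 - V)
Q(d) = d*(101 + d) (Q(d) = (d + 101)*(d + 0) = (101 + d)*d = d*(101 + d))
(Q(-4) + 11029)*(s(204) + k) = (-4*(101 - 4) + 11029)*((49 - 1*204) + 49883) = (-4*97 + 11029)*((49 - 204) + 49883) = (-388 + 11029)*(-155 + 49883) = 10641*49728 = 529155648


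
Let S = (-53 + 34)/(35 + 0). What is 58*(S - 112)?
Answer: -228462/35 ≈ -6527.5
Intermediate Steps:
S = -19/35 ≈ -0.54286
58*(S - 112) = 58*(-19/35 - 112) = 58*(-3939/35) = -228462/35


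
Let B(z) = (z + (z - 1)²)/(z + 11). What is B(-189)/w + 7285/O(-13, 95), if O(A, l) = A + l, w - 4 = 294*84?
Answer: 16013143149/180260600 ≈ 88.833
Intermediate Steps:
B(z) = (z + (-1 + z)²)/(11 + z)
w = 24700 (w = 4 + 294*84 = 4 + 24696 = 24700)
B(-189)/w + 7285/O(-13, 95) = ((-189 + (-1 - 189)²)/(11 - 189))/24700 + 7285/(-13 + 95) = ((-189 + (-190)²)/(-178))*(1/24700) + 7285/82 = -(-189 + 36100)/178*(1/24700) + 7285*(1/82) = -1/178*35911*(1/24700) + 7285/82 = -35911/178*1/24700 + 7285/82 = -35911/4396600 + 7285/82 = 16013143149/180260600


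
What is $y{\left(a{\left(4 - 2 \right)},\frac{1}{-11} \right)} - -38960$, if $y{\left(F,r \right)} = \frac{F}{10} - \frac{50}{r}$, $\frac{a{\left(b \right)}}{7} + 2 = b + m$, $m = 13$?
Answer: $\frac{395191}{10} \approx 39519.0$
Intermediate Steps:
$a{\left(b \right)} = 77 + 7 b$ ($a{\left(b \right)} = -14 + 7 \left(b + 13\right) = -14 + 7 \left(13 + b\right) = -14 + \left(91 + 7 b\right) = 77 + 7 b$)
$y{\left(F,r \right)} = - \frac{50}{r} + \frac{F}{10}$ ($y{\left(F,r \right)} = F \frac{1}{10} - \frac{50}{r} = \frac{F}{10} - \frac{50}{r} = - \frac{50}{r} + \frac{F}{10}$)
$y{\left(a{\left(4 - 2 \right)},\frac{1}{-11} \right)} - -38960 = \left(- \frac{50}{\frac{1}{-11}} + \frac{77 + 7 \left(4 - 2\right)}{10}\right) - -38960 = \left(- \frac{50}{- \frac{1}{11}} + \frac{77 + 7 \left(4 - 2\right)}{10}\right) + 38960 = \left(\left(-50\right) \left(-11\right) + \frac{77 + 7 \cdot 2}{10}\right) + 38960 = \left(550 + \frac{77 + 14}{10}\right) + 38960 = \left(550 + \frac{1}{10} \cdot 91\right) + 38960 = \left(550 + \frac{91}{10}\right) + 38960 = \frac{5591}{10} + 38960 = \frac{395191}{10}$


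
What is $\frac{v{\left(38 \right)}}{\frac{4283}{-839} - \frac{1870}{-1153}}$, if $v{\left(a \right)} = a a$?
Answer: $- \frac{1396877948}{3369369} \approx -414.58$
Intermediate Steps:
$v{\left(a \right)} = a^{2}$
$\frac{v{\left(38 \right)}}{\frac{4283}{-839} - \frac{1870}{-1153}} = \frac{38^{2}}{\frac{4283}{-839} - \frac{1870}{-1153}} = \frac{1444}{4283 \left(- \frac{1}{839}\right) - - \frac{1870}{1153}} = \frac{1444}{- \frac{4283}{839} + \frac{1870}{1153}} = \frac{1444}{- \frac{3369369}{967367}} = 1444 \left(- \frac{967367}{3369369}\right) = - \frac{1396877948}{3369369}$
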